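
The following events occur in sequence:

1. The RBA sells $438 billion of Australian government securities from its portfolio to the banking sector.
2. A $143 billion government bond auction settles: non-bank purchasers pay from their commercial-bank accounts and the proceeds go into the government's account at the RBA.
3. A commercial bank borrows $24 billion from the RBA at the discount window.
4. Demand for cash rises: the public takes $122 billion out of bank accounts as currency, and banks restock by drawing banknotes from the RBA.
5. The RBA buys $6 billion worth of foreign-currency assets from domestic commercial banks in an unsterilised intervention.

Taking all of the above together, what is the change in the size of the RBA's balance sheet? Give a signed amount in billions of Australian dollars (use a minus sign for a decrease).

-$408 billion

OMO sale (to banks) $438 billion: an RBA asset is shed → −$438B.
Government account inflow $143 billion: only the composition of liabilities changes → 0.
Discount-window loan $24 billion: an RBA asset is acquired → +$24B.
Currency withdrawal $122 billion: only the composition of liabilities changes → 0.
FX purchase $6 billion: an RBA asset is acquired → +$6B.
Net: −438 + 0 + 24 + 0 + 6 = -$408 billion.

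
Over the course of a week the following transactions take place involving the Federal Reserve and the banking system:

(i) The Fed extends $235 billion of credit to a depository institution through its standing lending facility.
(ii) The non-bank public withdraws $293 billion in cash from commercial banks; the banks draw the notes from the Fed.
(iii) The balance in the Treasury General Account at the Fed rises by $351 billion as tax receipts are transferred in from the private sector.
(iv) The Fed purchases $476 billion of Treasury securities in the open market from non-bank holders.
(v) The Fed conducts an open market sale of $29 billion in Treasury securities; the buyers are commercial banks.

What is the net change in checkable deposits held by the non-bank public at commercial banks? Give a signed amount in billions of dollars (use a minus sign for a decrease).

Discount-window loan $235 billion: the counterparty is a bank, so public deposits are unchanged → 0.
Currency withdrawal $293 billion: non-bank counterparties' bank balances fall → −$293B.
Government account inflow $351 billion: non-bank counterparties' bank balances fall → −$351B.
Asset purchase (from non-banks) $476 billion: non-bank counterparties' bank balances rise → +$476B.
OMO sale (to banks) $29 billion: the counterparty is a bank, so public deposits are unchanged → 0.
Net: 0 − 293 − 351 + 476 + 0 = -$168 billion.

-$168 billion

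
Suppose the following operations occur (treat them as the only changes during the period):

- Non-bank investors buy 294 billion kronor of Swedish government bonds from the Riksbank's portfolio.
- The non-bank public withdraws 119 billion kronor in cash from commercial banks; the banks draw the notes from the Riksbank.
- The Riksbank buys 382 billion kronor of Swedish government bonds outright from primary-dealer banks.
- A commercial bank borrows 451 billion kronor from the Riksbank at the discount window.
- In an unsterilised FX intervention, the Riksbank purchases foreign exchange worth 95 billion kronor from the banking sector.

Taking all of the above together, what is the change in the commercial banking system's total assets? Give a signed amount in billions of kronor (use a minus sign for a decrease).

+38 billion

Riksbank balance sheet:
  Assets:      Securities +88B, Loans to banks +451B, Foreign assets +95B
  Liabilities: Bank reserves +515B, Currency in circulation +119B
Commercial banking system:
  Assets:      Reserves at CB +515B, Securities −382B, Foreign assets −95B
  Liabilities: Checkable deposits −413B, Borrowings from CB +451B
Change in total bank assets = +38 billion.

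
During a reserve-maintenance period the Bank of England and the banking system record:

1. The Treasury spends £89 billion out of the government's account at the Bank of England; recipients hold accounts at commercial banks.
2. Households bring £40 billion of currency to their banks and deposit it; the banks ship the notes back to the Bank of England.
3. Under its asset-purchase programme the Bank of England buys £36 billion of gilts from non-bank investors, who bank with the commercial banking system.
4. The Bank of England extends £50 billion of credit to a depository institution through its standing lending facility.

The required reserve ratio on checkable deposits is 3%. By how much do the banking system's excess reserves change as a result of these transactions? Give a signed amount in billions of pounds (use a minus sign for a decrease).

Government spending £89 billion: reserves +£89B, deposits +£89B.
Currency deposit £40 billion: reserves +£40B, deposits +£40B.
Asset purchase (from non-banks) £36 billion: reserves +£36B, deposits +£36B.
Discount-window loan £50 billion: reserves +£50B, deposits 0.
Totals: Δreserves = +£215B, Δdeposits = +£165B.
Δrequired reserves = 3% × +£165B = +£4.95B.
Δexcess reserves = Δreserves − Δrequired = +£215B − (+£4.95B) = +£210.05 billion.

+£210.05 billion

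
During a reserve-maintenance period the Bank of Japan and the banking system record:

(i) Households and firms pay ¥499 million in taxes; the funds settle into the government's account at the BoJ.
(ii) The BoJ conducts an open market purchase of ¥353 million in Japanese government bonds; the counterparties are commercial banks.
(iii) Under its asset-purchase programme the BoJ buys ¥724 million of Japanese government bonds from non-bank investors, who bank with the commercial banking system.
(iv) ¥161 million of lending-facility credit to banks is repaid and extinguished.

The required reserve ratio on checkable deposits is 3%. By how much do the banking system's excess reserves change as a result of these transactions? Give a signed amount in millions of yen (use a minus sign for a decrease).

+¥410.25 million

Government account inflow ¥499 million: reserves −¥499M, deposits −¥499M.
OMO purchase (from banks) ¥353 million: reserves +¥353M, deposits 0.
Asset purchase (from non-banks) ¥724 million: reserves +¥724M, deposits +¥724M.
Discount-window repayment ¥161 million: reserves −¥161M, deposits 0.
Totals: Δreserves = +¥417M, Δdeposits = +¥225M.
Δrequired reserves = 3% × +¥225M = +¥6.75M.
Δexcess reserves = Δreserves − Δrequired = +¥417M − (+¥6.75M) = +¥410.25 million.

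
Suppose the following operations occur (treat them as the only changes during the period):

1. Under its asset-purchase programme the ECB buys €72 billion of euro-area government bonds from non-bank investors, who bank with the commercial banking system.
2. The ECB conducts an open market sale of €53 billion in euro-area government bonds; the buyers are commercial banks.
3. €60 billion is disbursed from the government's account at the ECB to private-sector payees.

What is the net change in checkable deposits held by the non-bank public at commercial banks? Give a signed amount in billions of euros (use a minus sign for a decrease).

+€132 billion

Asset purchase (from non-banks) €72 billion: non-bank counterparties' bank balances rise → +€72B.
OMO sale (to banks) €53 billion: the counterparty is a bank, so public deposits are unchanged → 0.
Government spending €60 billion: non-bank counterparties' bank balances rise → +€60B.
Net: 72 + 0 + 60 = +€132 billion.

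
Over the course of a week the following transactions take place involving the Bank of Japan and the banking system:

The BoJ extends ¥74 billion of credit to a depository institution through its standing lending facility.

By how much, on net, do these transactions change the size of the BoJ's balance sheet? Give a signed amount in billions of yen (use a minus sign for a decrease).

+¥74 billion

BoJ balance sheet:
  Assets:      Loans to banks +¥74B
  Liabilities: Bank reserves +¥74B
Commercial banking system:
  Assets:      Reserves at CB +¥74B
  Liabilities: Borrowings from CB +¥74B
Change in total BoJ assets = +¥74 billion.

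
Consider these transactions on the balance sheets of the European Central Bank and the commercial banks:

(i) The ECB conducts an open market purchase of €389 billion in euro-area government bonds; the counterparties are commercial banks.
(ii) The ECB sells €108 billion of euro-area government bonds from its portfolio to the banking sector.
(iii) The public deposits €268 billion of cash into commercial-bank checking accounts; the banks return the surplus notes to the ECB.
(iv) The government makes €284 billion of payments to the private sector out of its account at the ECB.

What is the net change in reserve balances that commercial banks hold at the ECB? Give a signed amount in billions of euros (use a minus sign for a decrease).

OMO purchase (from banks) €389 billion: the ECB pays by crediting reserve accounts → +€389B.
OMO sale (to banks) €108 billion: the buying banks pay out of their reserve balances → −€108B.
Currency deposit €268 billion: returned notes are swapped for reserve credit → +€268B.
Government spending €284 billion: government payments flow into bank reserve accounts → +€284B.
Net: 389 − 108 + 268 + 284 = +€833 billion.

+€833 billion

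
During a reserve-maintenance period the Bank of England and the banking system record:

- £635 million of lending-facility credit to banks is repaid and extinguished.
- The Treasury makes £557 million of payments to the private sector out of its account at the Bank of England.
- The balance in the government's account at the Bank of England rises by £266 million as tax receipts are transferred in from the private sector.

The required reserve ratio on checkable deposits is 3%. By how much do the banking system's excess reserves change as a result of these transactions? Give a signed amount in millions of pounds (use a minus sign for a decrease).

Discount-window repayment £635 million: reserves −£635M, deposits 0.
Government spending £557 million: reserves +£557M, deposits +£557M.
Government account inflow £266 million: reserves −£266M, deposits −£266M.
Totals: Δreserves = −£344M, Δdeposits = +£291M.
Δrequired reserves = 3% × +£291M = +£8.73M.
Δexcess reserves = Δreserves − Δrequired = −£344M − (+£8.73M) = -£352.73 million.

-£352.73 million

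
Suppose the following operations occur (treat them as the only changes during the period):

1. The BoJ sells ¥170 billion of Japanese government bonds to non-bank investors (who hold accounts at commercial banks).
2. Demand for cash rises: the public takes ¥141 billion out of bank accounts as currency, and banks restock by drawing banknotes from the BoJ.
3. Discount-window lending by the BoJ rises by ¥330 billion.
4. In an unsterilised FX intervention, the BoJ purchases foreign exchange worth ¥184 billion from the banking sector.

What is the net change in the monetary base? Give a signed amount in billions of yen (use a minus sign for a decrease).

BoJ balance sheet:
  Assets:      Securities −¥170B, Loans to banks +¥330B, Foreign assets +¥184B
  Liabilities: Bank reserves +¥203B, Currency in circulation +¥141B
Commercial banking system:
  Assets:      Reserves at CB +¥203B, Foreign assets −¥184B
  Liabilities: Checkable deposits −¥311B, Borrowings from CB +¥330B
Monetary base = currency + reserves: +¥141B + (+¥203B) = +¥344 billion.

+¥344 billion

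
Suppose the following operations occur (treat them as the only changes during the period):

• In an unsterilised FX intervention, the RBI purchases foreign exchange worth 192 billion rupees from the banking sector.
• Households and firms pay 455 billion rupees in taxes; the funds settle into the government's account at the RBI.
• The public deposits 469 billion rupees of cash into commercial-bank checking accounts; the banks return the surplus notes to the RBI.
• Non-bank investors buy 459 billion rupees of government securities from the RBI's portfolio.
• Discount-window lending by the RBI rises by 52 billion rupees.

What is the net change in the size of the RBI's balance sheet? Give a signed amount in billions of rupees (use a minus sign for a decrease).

RBI balance sheet:
  Assets:      Securities −459B, Loans to banks +52B, Foreign assets +192B
  Liabilities: Bank reserves −201B, Currency in circulation −469B, Government deposits +455B
Change in total RBI assets = -215 billion.

-215 billion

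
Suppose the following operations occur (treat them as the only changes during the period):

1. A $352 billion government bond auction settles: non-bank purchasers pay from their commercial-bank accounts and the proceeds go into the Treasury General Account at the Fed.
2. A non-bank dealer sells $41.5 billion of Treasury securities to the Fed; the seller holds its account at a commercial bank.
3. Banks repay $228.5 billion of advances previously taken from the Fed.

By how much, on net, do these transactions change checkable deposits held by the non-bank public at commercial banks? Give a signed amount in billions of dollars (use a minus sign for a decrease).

-$310.5 billion

Government account inflow $352 billion: non-bank counterparties' bank balances fall → −$352B.
Asset purchase (from non-banks) $41.5 billion: non-bank counterparties' bank balances rise → +$41.5B.
Discount-window repayment $228.5 billion: the counterparty is a bank, so public deposits are unchanged → 0.
Net: −352 + 41.5 + 0 = -$310.5 billion.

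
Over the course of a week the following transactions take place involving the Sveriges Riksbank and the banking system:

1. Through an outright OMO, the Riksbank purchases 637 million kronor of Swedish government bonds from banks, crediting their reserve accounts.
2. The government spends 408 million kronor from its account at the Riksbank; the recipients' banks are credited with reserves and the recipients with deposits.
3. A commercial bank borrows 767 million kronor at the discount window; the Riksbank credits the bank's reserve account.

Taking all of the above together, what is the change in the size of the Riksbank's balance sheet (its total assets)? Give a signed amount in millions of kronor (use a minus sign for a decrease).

+1404 million

OMO purchase (from banks) 637 million kronor: a Riksbank asset is acquired → +637M.
Government spending 408 million kronor: only the composition of liabilities changes → 0.
Discount-window loan 767 million kronor: a Riksbank asset is acquired → +767M.
Net: 637 + 0 + 767 = +1404 million.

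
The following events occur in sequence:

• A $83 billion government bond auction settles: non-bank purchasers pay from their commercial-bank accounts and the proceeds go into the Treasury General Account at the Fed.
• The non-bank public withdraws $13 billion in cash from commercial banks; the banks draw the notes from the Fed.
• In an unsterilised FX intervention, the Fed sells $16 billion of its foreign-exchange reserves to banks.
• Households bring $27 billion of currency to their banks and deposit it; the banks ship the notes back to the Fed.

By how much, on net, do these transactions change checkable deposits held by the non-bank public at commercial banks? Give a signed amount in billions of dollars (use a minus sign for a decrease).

-$69 billion

Government account inflow $83 billion: non-bank counterparties' bank balances fall → −$83B.
Currency withdrawal $13 billion: non-bank counterparties' bank balances fall → −$13B.
FX sale $16 billion: the counterparty is a bank, so public deposits are unchanged → 0.
Currency deposit $27 billion: non-bank counterparties' bank balances rise → +$27B.
Net: −83 − 13 + 0 + 27 = -$69 billion.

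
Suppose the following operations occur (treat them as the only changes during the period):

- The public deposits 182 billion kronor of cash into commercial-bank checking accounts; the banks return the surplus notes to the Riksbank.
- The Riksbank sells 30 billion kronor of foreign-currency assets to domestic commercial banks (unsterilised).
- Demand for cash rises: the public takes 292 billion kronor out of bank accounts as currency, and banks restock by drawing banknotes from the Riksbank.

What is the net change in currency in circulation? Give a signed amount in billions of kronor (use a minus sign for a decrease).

+110 billion

Currency deposit 182 billion kronor: notes return to the central bank → −182B.
FX sale 30 billion kronor: no currency enters or leaves circulation → 0.
Currency withdrawal 292 billion kronor: notes leave the central bank → +292B.
Net: −182 + 0 + 292 = +110 billion.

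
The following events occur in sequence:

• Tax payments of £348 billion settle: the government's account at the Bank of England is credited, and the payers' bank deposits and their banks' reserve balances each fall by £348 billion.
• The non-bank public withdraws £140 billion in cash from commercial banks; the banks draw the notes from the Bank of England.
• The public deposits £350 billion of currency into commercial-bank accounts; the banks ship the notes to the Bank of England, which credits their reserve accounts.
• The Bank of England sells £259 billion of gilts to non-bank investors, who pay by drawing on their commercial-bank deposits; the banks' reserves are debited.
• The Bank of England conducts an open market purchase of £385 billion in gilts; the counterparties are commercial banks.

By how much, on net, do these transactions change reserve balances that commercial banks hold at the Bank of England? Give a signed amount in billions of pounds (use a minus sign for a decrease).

-£12 billion

Government account inflow £348 billion: funds move from bank reserves into the government account → −£348B.
Currency withdrawal £140 billion: banks swap reserves for currency → −£140B.
Currency deposit £350 billion: returned notes are swapped for reserve credit → +£350B.
Asset sale (to non-banks) £259 billion: the non-bank buyers' banks settle from reserves → −£259B.
OMO purchase (from banks) £385 billion: the Bank of England pays by crediting reserve accounts → +£385B.
Net: −348 − 140 + 350 − 259 + 385 = -£12 billion.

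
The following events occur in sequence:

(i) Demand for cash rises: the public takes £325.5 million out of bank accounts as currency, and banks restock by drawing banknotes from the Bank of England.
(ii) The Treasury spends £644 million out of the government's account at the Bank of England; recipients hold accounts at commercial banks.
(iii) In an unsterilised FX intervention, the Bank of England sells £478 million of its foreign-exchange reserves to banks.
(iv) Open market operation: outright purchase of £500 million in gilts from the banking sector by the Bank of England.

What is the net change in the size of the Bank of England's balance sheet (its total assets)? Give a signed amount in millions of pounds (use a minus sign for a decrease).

+£22 million

Currency withdrawal £325.5 million: only the composition of liabilities changes → 0.
Government spending £644 million: only the composition of liabilities changes → 0.
FX sale £478 million: a Bank of England asset is shed → −£478M.
OMO purchase (from banks) £500 million: a Bank of England asset is acquired → +£500M.
Net: 0 + 0 − 478 + 500 = +£22 million.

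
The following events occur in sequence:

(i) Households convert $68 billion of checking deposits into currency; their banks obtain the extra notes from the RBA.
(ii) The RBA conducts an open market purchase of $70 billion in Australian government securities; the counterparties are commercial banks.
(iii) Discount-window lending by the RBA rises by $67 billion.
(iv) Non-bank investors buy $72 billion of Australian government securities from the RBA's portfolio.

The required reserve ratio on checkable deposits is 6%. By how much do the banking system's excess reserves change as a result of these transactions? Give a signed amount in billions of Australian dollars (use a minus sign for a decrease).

Currency withdrawal $68 billion: reserves −$68B, deposits −$68B.
OMO purchase (from banks) $70 billion: reserves +$70B, deposits 0.
Discount-window loan $67 billion: reserves +$67B, deposits 0.
Asset sale (to non-banks) $72 billion: reserves −$72B, deposits −$72B.
Totals: Δreserves = −$3B, Δdeposits = −$140B.
Δrequired reserves = 6% × −$140B = −$8.4B.
Δexcess reserves = Δreserves − Δrequired = −$3B − (−$8.4B) = +$5.4 billion.

+$5.4 billion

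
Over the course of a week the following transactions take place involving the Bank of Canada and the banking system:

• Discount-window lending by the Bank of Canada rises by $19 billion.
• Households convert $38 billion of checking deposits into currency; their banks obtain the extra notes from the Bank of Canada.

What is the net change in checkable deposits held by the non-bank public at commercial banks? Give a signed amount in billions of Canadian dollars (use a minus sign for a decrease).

-$38 billion

Bank of Canada balance sheet:
  Assets:      Loans to banks +$19B
  Liabilities: Bank reserves −$19B, Currency in circulation +$38B
Commercial banking system:
  Assets:      Reserves at CB −$19B
  Liabilities: Checkable deposits −$38B, Borrowings from CB +$19B
So the change in checkable deposits held by the non-bank public at commercial banks is -$38 billion.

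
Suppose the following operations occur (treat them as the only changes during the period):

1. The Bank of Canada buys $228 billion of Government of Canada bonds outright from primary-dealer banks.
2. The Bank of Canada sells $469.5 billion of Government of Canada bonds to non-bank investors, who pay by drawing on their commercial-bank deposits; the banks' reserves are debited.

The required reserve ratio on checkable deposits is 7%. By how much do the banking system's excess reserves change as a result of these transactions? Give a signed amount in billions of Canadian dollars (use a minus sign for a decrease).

-$208.635 billion

OMO purchase (from banks) $228 billion: reserves +$228B, deposits 0.
Asset sale (to non-banks) $469.5 billion: reserves −$469.5B, deposits −$469.5B.
Totals: Δreserves = −$241.5B, Δdeposits = −$469.5B.
Δrequired reserves = 7% × −$469.5B = −$32.865B.
Δexcess reserves = Δreserves − Δrequired = −$241.5B − (−$32.865B) = -$208.635 billion.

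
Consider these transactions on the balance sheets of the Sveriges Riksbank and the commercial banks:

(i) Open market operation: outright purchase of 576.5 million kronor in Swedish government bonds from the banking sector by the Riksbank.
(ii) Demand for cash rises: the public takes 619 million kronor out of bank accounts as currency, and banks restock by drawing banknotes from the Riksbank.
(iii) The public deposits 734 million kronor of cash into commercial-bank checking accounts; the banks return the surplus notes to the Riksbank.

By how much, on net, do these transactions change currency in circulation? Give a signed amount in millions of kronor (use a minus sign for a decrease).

Riksbank balance sheet:
  Assets:      Securities +576.5M
  Liabilities: Bank reserves +691.5M, Currency in circulation −115M
So the change in currency in circulation is -115 million.

-115 million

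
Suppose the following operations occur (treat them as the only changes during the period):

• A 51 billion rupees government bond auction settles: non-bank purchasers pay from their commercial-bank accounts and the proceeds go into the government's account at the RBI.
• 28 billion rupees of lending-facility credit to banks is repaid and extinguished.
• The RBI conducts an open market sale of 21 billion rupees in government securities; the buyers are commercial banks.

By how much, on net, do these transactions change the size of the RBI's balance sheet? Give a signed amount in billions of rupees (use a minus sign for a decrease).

-49 billion

Government account inflow 51 billion rupees: only the composition of liabilities changes → 0.
Discount-window repayment 28 billion rupees: an RBI asset is shed → −28B.
OMO sale (to banks) 21 billion rupees: an RBI asset is shed → −21B.
Net: 0 − 28 − 21 = -49 billion.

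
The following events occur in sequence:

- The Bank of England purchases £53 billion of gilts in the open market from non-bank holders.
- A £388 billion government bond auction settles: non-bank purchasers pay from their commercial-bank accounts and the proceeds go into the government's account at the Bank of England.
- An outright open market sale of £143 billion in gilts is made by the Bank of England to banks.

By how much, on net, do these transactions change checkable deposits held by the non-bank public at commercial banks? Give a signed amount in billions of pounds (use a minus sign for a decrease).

Asset purchase (from non-banks) £53 billion: non-bank counterparties' bank balances rise → +£53B.
Government account inflow £388 billion: non-bank counterparties' bank balances fall → −£388B.
OMO sale (to banks) £143 billion: the counterparty is a bank, so public deposits are unchanged → 0.
Net: 53 − 388 + 0 = -£335 billion.

-£335 billion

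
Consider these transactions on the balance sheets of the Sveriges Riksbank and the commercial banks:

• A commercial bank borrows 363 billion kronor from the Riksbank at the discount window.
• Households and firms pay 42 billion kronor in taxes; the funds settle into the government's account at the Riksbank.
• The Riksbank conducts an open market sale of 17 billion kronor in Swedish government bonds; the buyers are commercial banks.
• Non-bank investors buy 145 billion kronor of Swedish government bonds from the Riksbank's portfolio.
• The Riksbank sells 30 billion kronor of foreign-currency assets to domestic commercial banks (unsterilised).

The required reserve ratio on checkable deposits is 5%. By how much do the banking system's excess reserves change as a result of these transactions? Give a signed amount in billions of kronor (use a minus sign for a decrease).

+138.35 billion

Discount-window loan 363 billion kronor: reserves +363B, deposits 0.
Government account inflow 42 billion kronor: reserves −42B, deposits −42B.
OMO sale (to banks) 17 billion kronor: reserves −17B, deposits 0.
Asset sale (to non-banks) 145 billion kronor: reserves −145B, deposits −145B.
FX sale 30 billion kronor: reserves −30B, deposits 0.
Totals: Δreserves = +129B, Δdeposits = −187B.
Δrequired reserves = 5% × −187B = −9.35B.
Δexcess reserves = Δreserves − Δrequired = +129B − (−9.35B) = +138.35 billion.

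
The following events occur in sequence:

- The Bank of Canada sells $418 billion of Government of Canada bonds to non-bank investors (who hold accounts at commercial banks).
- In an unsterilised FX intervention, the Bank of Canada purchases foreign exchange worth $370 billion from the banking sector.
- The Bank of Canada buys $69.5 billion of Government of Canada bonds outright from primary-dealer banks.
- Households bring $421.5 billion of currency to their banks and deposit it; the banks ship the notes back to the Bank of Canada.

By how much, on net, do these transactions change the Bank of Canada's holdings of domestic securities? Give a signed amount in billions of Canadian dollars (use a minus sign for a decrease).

-$348.5 billion

Asset sale (to non-banks) $418 billion: securities removed from the Bank of Canada's portfolio → −$418B.
FX purchase $370 billion: the Bank of Canada's securities portfolio is untouched → 0.
OMO purchase (from banks) $69.5 billion: securities added to the Bank of Canada's portfolio → +$69.5B.
Currency deposit $421.5 billion: the Bank of Canada's securities portfolio is untouched → 0.
Net: −418 + 0 + 69.5 + 0 = -$348.5 billion.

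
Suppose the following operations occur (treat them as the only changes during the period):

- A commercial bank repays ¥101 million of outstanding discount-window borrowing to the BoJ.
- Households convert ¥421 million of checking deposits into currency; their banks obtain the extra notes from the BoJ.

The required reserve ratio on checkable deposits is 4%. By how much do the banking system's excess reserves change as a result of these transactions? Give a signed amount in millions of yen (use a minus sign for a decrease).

Discount-window repayment ¥101 million: reserves −¥101M, deposits 0.
Currency withdrawal ¥421 million: reserves −¥421M, deposits −¥421M.
Totals: Δreserves = −¥522M, Δdeposits = −¥421M.
Δrequired reserves = 4% × −¥421M = −¥16.84M.
Δexcess reserves = Δreserves − Δrequired = −¥522M − (−¥16.84M) = -¥505.16 million.

-¥505.16 million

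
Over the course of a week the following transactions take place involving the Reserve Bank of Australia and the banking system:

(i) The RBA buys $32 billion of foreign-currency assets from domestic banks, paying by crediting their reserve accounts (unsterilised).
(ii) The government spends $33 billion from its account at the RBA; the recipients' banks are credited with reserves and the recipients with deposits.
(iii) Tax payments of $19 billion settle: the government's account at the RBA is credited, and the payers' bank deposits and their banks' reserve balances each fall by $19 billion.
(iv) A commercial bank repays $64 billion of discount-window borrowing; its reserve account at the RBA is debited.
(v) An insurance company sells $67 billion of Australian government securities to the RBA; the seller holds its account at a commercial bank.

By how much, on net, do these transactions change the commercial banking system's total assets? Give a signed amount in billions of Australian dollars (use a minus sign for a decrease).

+$17 billion

FX purchase $32 billion: just an asset swap on bank balance sheets → 0.
Government spending $33 billion: bank balance sheets expand → +$33B.
Government account inflow $19 billion: bank balance sheets shrink → −$19B.
Discount-window repayment $64 billion: bank balance sheets shrink → −$64B.
Asset purchase (from non-banks) $67 billion: bank balance sheets expand → +$67B.
Net: 0 + 33 − 19 − 64 + 67 = +$17 billion.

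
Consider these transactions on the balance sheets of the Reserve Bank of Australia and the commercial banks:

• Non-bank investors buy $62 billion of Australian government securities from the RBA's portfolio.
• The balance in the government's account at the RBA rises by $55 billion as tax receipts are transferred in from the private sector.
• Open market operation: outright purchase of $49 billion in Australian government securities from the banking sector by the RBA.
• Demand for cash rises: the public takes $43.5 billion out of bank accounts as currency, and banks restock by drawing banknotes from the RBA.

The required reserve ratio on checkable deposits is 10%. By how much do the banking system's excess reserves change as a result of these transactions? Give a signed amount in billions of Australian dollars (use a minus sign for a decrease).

-$95.45 billion

Asset sale (to non-banks) $62 billion: reserves −$62B, deposits −$62B.
Government account inflow $55 billion: reserves −$55B, deposits −$55B.
OMO purchase (from banks) $49 billion: reserves +$49B, deposits 0.
Currency withdrawal $43.5 billion: reserves −$43.5B, deposits −$43.5B.
Totals: Δreserves = −$111.5B, Δdeposits = −$160.5B.
Δrequired reserves = 10% × −$160.5B = −$16.05B.
Δexcess reserves = Δreserves − Δrequired = −$111.5B − (−$16.05B) = -$95.45 billion.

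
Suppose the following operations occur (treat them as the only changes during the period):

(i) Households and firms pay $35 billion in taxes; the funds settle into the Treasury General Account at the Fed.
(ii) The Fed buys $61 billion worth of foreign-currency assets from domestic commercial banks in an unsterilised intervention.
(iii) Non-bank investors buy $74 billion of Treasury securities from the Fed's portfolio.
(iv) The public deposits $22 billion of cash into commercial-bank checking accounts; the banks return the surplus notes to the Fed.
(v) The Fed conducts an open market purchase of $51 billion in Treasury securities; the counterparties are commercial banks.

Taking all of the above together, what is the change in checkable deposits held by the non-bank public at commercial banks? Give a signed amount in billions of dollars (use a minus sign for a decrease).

Government account inflow $35 billion: non-bank counterparties' bank balances fall → −$35B.
FX purchase $61 billion: the counterparty is a bank, so public deposits are unchanged → 0.
Asset sale (to non-banks) $74 billion: non-bank counterparties' bank balances fall → −$74B.
Currency deposit $22 billion: non-bank counterparties' bank balances rise → +$22B.
OMO purchase (from banks) $51 billion: the counterparty is a bank, so public deposits are unchanged → 0.
Net: −35 + 0 − 74 + 22 + 0 = -$87 billion.

-$87 billion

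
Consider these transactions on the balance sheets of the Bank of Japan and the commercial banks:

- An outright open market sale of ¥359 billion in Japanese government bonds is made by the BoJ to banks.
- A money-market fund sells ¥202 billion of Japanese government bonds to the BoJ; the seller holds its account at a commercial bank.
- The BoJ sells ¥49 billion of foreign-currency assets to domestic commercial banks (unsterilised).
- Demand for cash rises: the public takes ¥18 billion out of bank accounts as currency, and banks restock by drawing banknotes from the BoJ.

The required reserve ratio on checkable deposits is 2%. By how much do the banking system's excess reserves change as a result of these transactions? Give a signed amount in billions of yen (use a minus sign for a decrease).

-¥227.68 billion

OMO sale (to banks) ¥359 billion: reserves −¥359B, deposits 0.
Asset purchase (from non-banks) ¥202 billion: reserves +¥202B, deposits +¥202B.
FX sale ¥49 billion: reserves −¥49B, deposits 0.
Currency withdrawal ¥18 billion: reserves −¥18B, deposits −¥18B.
Totals: Δreserves = −¥224B, Δdeposits = +¥184B.
Δrequired reserves = 2% × +¥184B = +¥3.68B.
Δexcess reserves = Δreserves − Δrequired = −¥224B − (+¥3.68B) = -¥227.68 billion.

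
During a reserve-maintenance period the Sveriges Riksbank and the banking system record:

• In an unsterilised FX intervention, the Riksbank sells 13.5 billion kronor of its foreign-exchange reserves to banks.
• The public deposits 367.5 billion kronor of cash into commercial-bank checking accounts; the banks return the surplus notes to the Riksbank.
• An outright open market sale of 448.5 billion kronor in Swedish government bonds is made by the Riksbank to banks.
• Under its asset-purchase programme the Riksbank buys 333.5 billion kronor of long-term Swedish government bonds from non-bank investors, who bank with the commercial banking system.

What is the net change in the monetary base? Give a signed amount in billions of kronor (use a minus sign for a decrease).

-128.5 billion

Riksbank balance sheet:
  Assets:      Securities −115B, Foreign assets −13.5B
  Liabilities: Bank reserves +239B, Currency in circulation −367.5B
Commercial banking system:
  Assets:      Reserves at CB +239B, Securities +448.5B, Foreign assets +13.5B
  Liabilities: Checkable deposits +701B
Monetary base = currency + reserves: −367.5B + (+239B) = -128.5 billion.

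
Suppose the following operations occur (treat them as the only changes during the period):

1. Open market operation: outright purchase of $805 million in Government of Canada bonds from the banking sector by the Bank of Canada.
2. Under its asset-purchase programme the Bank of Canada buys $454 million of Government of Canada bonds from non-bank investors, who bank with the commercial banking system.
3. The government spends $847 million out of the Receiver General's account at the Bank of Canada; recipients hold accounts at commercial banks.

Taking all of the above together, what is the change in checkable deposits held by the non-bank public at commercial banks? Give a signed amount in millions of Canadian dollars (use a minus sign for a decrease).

OMO purchase (from banks) $805 million: the counterparty is a bank, so public deposits are unchanged → 0.
Asset purchase (from non-banks) $454 million: non-bank counterparties' bank balances rise → +$454M.
Government spending $847 million: non-bank counterparties' bank balances rise → +$847M.
Net: 0 + 454 + 847 = +$1301 million.

+$1301 million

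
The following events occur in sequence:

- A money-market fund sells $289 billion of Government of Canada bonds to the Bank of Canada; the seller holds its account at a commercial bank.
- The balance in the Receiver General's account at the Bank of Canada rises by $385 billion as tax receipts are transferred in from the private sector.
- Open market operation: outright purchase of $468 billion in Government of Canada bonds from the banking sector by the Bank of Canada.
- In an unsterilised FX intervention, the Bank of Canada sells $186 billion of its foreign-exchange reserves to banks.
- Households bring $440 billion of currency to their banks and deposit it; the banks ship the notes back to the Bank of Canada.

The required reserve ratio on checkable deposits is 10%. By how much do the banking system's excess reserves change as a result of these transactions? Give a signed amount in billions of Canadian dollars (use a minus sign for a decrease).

Asset purchase (from non-banks) $289 billion: reserves +$289B, deposits +$289B.
Government account inflow $385 billion: reserves −$385B, deposits −$385B.
OMO purchase (from banks) $468 billion: reserves +$468B, deposits 0.
FX sale $186 billion: reserves −$186B, deposits 0.
Currency deposit $440 billion: reserves +$440B, deposits +$440B.
Totals: Δreserves = +$626B, Δdeposits = +$344B.
Δrequired reserves = 10% × +$344B = +$34.4B.
Δexcess reserves = Δreserves − Δrequired = +$626B − (+$34.4B) = +$591.6 billion.

+$591.6 billion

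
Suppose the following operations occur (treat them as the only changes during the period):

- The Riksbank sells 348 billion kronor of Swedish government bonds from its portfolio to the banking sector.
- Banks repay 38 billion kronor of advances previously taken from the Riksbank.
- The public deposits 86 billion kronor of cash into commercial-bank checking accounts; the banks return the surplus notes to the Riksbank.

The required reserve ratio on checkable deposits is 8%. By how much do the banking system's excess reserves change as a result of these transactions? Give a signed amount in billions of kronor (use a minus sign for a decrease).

OMO sale (to banks) 348 billion kronor: reserves −348B, deposits 0.
Discount-window repayment 38 billion kronor: reserves −38B, deposits 0.
Currency deposit 86 billion kronor: reserves +86B, deposits +86B.
Totals: Δreserves = −300B, Δdeposits = +86B.
Δrequired reserves = 8% × +86B = +6.88B.
Δexcess reserves = Δreserves − Δrequired = −300B − (+6.88B) = -306.88 billion.

-306.88 billion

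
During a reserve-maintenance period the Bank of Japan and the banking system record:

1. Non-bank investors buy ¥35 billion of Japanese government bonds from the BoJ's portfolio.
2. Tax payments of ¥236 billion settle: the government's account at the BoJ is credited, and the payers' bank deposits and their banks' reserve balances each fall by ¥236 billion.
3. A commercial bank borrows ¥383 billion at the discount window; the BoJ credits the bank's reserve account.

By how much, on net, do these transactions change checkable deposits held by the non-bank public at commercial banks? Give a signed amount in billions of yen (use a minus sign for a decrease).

Asset sale (to non-banks) ¥35 billion: non-bank counterparties' bank balances fall → −¥35B.
Government account inflow ¥236 billion: non-bank counterparties' bank balances fall → −¥236B.
Discount-window loan ¥383 billion: the counterparty is a bank, so public deposits are unchanged → 0.
Net: −35 − 236 + 0 = -¥271 billion.

-¥271 billion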